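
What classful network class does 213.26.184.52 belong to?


First octet: 213
Binary: 11010101
110xxxxx -> Class C (192-223)
Class C, default mask 255.255.255.0 (/24)


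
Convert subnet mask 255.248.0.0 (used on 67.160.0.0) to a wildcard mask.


Subnet mask: 255.248.0.0
Wildcard = 255.255.255.255 - subnet mask
255 - 255 = 0
255 - 248 = 7
255 - 0 = 255
255 - 0 = 255
Wildcard: 0.7.255.255


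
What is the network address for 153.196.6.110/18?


IP:   10011001.11000100.00000110.01101110
Mask: 11111111.11111111.11000000.00000000
AND operation:
Net:  10011001.11000100.00000000.00000000
Network: 153.196.0.0/18


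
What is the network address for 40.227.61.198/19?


IP:   00101000.11100011.00111101.11000110
Mask: 11111111.11111111.11100000.00000000
AND operation:
Net:  00101000.11100011.00100000.00000000
Network: 40.227.32.0/19


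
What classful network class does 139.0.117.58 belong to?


First octet: 139
Binary: 10001011
10xxxxxx -> Class B (128-191)
Class B, default mask 255.255.0.0 (/16)


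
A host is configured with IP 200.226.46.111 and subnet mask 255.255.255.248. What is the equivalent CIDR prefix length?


Binary: 11111111.11111111.11111111.11111000
Count leading 1s
Prefix: /29


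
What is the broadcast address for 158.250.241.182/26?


Network: 158.250.241.128/26
Host bits = 6
Set all host bits to 1:
Broadcast: 158.250.241.191


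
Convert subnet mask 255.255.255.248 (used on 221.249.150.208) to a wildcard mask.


Subnet mask: 255.255.255.248
Wildcard = 255.255.255.255 - subnet mask
255 - 255 = 0
255 - 255 = 0
255 - 255 = 0
255 - 248 = 7
Wildcard: 0.0.0.7


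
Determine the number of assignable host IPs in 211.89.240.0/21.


Host bits = 32 - 21 = 11
Total addresses = 2^11 = 2048
Usable = total - 2 (network and broadcast)
Usable hosts: 2046


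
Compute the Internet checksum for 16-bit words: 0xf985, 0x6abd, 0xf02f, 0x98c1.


Sum all words (with carry folding):
+ 0xf985 = 0xf985
+ 0x6abd = 0x6443
+ 0xf02f = 0x5473
+ 0x98c1 = 0xed34
One's complement: ~0xed34
Checksum = 0x12cb


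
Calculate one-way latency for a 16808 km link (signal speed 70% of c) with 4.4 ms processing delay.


Speed = 0.7 * 3e5 km/s = 210000 km/s
Propagation delay = 16808 / 210000 = 0.08 s = 80.0381 ms
Processing delay = 4.4 ms
Total one-way latency = 84.4381 ms


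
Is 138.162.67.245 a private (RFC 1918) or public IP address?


RFC 1918 private ranges:
  10.0.0.0/8 (10.0.0.0 - 10.255.255.255)
  172.16.0.0/12 (172.16.0.0 - 172.31.255.255)
  192.168.0.0/16 (192.168.0.0 - 192.168.255.255)
Public (not in any RFC 1918 range)


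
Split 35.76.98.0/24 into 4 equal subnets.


New prefix = 24 + 2 = 26
Each subnet has 64 addresses
  35.76.98.0/26
  35.76.98.64/26
  35.76.98.128/26
  35.76.98.192/26
Subnets: 35.76.98.0/26, 35.76.98.64/26, 35.76.98.128/26, 35.76.98.192/26


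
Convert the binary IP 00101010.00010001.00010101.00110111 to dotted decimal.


00101010 = 42
00010001 = 17
00010101 = 21
00110111 = 55
IP: 42.17.21.55


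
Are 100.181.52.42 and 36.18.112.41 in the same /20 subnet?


Mask: 255.255.240.0
100.181.52.42 AND mask = 100.181.48.0
36.18.112.41 AND mask = 36.18.112.0
No, different subnets (100.181.48.0 vs 36.18.112.0)


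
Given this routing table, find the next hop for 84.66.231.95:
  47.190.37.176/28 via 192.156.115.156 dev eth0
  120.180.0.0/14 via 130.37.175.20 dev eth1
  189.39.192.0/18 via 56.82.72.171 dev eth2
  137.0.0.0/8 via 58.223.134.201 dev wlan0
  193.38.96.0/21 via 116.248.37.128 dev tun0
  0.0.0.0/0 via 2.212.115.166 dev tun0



Longest prefix match for 84.66.231.95:
  /28 47.190.37.176: no
  /14 120.180.0.0: no
  /18 189.39.192.0: no
  /8 137.0.0.0: no
  /21 193.38.96.0: no
  /0 0.0.0.0: MATCH
Selected: next-hop 2.212.115.166 via tun0 (matched /0)


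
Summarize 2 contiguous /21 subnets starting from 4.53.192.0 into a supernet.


Original prefix: /21
Number of subnets: 2 = 2^1
New prefix = 21 - 1 = 20
Supernet: 4.53.192.0/20


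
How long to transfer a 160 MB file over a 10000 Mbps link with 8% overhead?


Effective throughput = 10000 * (1 - 8/100) = 9200 Mbps
File size in Mb = 160 * 8 = 1280 Mb
Time = 1280 / 9200
Time = 0.1391 seconds


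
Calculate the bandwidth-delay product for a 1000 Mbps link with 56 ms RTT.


BDP = bandwidth * RTT
= 1000 Mbps * 56 ms
= 1000 * 1e6 * 56 / 1000 bits
= 56000000 bits
= 7000000 bytes
= 6835.9375 KB
BDP = 56000000 bits (7000000 bytes)


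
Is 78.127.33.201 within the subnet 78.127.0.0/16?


Subnet network: 78.127.0.0
Test IP AND mask: 78.127.0.0
Yes, 78.127.33.201 is in 78.127.0.0/16


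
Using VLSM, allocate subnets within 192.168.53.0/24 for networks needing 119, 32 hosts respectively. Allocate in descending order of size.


119 hosts -> /25 (126 usable): 192.168.53.0/25
32 hosts -> /26 (62 usable): 192.168.53.128/26
Allocation: 192.168.53.0/25 (119 hosts, 126 usable); 192.168.53.128/26 (32 hosts, 62 usable)


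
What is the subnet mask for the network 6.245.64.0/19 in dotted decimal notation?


/19 means 19 network bits, 13 host bits
Binary: 11111111111111111110000000000000
Mask: 255.255.224.0


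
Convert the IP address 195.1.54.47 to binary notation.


195 = 11000011
1 = 00000001
54 = 00110110
47 = 00101111
Binary: 11000011.00000001.00110110.00101111


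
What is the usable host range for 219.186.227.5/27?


Network: 219.186.227.0
Broadcast: 219.186.227.31
First usable = network + 1
Last usable = broadcast - 1
Range: 219.186.227.1 to 219.186.227.30


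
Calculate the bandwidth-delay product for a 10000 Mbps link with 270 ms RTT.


BDP = bandwidth * RTT
= 10000 Mbps * 270 ms
= 10000 * 1e6 * 270 / 1000 bits
= 2700000000 bits
= 337500000 bytes
= 329589.8438 KB
BDP = 2700000000 bits (337500000 bytes)


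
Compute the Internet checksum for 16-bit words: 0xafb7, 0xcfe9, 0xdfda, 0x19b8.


Sum all words (with carry folding):
+ 0xafb7 = 0xafb7
+ 0xcfe9 = 0x7fa1
+ 0xdfda = 0x5f7c
+ 0x19b8 = 0x7934
One's complement: ~0x7934
Checksum = 0x86cb


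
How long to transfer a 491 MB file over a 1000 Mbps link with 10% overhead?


Effective throughput = 1000 * (1 - 10/100) = 900 Mbps
File size in Mb = 491 * 8 = 3928 Mb
Time = 3928 / 900
Time = 4.3644 seconds


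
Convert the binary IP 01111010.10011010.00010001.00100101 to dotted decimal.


01111010 = 122
10011010 = 154
00010001 = 17
00100101 = 37
IP: 122.154.17.37


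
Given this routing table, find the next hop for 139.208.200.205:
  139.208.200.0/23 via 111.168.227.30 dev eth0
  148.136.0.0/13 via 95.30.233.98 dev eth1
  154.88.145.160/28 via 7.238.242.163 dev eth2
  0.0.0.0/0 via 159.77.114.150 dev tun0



Longest prefix match for 139.208.200.205:
  /23 139.208.200.0: MATCH
  /13 148.136.0.0: no
  /28 154.88.145.160: no
  /0 0.0.0.0: MATCH
Selected: next-hop 111.168.227.30 via eth0 (matched /23)


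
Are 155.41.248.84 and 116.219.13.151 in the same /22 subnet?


Mask: 255.255.252.0
155.41.248.84 AND mask = 155.41.248.0
116.219.13.151 AND mask = 116.219.12.0
No, different subnets (155.41.248.0 vs 116.219.12.0)


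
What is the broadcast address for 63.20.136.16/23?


Network: 63.20.136.0/23
Host bits = 9
Set all host bits to 1:
Broadcast: 63.20.137.255


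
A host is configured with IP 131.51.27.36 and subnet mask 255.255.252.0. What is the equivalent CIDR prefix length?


Binary: 11111111.11111111.11111100.00000000
Count leading 1s
Prefix: /22


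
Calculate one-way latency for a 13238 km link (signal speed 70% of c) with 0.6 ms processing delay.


Speed = 0.7 * 3e5 km/s = 210000 km/s
Propagation delay = 13238 / 210000 = 0.063 s = 63.0381 ms
Processing delay = 0.6 ms
Total one-way latency = 63.6381 ms


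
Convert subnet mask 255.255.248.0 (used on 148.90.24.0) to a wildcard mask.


Subnet mask: 255.255.248.0
Wildcard = 255.255.255.255 - subnet mask
255 - 255 = 0
255 - 255 = 0
255 - 248 = 7
255 - 0 = 255
Wildcard: 0.0.7.255


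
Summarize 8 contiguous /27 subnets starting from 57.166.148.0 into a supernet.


Original prefix: /27
Number of subnets: 8 = 2^3
New prefix = 27 - 3 = 24
Supernet: 57.166.148.0/24


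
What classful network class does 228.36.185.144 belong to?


First octet: 228
Binary: 11100100
1110xxxx -> Class D (224-239)
Class D (multicast), default mask N/A


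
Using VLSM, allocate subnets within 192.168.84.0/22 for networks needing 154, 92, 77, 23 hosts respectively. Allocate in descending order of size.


154 hosts -> /24 (254 usable): 192.168.84.0/24
92 hosts -> /25 (126 usable): 192.168.85.0/25
77 hosts -> /25 (126 usable): 192.168.85.128/25
23 hosts -> /27 (30 usable): 192.168.86.0/27
Allocation: 192.168.84.0/24 (154 hosts, 254 usable); 192.168.85.0/25 (92 hosts, 126 usable); 192.168.85.128/25 (77 hosts, 126 usable); 192.168.86.0/27 (23 hosts, 30 usable)


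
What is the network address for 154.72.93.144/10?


IP:   10011010.01001000.01011101.10010000
Mask: 11111111.11000000.00000000.00000000
AND operation:
Net:  10011010.01000000.00000000.00000000
Network: 154.64.0.0/10


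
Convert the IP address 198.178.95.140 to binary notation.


198 = 11000110
178 = 10110010
95 = 01011111
140 = 10001100
Binary: 11000110.10110010.01011111.10001100


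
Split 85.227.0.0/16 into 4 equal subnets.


New prefix = 16 + 2 = 18
Each subnet has 16384 addresses
  85.227.0.0/18
  85.227.64.0/18
  85.227.128.0/18
  85.227.192.0/18
Subnets: 85.227.0.0/18, 85.227.64.0/18, 85.227.128.0/18, 85.227.192.0/18


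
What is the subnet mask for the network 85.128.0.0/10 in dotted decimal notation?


/10 means 10 network bits, 22 host bits
Binary: 11111111110000000000000000000000
Mask: 255.192.0.0


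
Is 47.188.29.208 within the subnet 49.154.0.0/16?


Subnet network: 49.154.0.0
Test IP AND mask: 47.188.0.0
No, 47.188.29.208 is not in 49.154.0.0/16


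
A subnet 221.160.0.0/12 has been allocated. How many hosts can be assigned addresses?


Host bits = 32 - 12 = 20
Total addresses = 2^20 = 1048576
Usable = total - 2 (network and broadcast)
Usable hosts: 1048574


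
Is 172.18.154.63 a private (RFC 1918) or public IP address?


RFC 1918 private ranges:
  10.0.0.0/8 (10.0.0.0 - 10.255.255.255)
  172.16.0.0/12 (172.16.0.0 - 172.31.255.255)
  192.168.0.0/16 (192.168.0.0 - 192.168.255.255)
Private (in 172.16.0.0/12)


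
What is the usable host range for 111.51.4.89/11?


Network: 111.32.0.0
Broadcast: 111.63.255.255
First usable = network + 1
Last usable = broadcast - 1
Range: 111.32.0.1 to 111.63.255.254


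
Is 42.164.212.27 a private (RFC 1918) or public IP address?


RFC 1918 private ranges:
  10.0.0.0/8 (10.0.0.0 - 10.255.255.255)
  172.16.0.0/12 (172.16.0.0 - 172.31.255.255)
  192.168.0.0/16 (192.168.0.0 - 192.168.255.255)
Public (not in any RFC 1918 range)


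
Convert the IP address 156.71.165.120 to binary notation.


156 = 10011100
71 = 01000111
165 = 10100101
120 = 01111000
Binary: 10011100.01000111.10100101.01111000


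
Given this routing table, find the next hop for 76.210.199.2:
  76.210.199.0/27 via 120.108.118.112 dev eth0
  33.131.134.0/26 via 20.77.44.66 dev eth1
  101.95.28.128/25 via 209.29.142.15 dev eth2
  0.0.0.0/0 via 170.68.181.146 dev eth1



Longest prefix match for 76.210.199.2:
  /27 76.210.199.0: MATCH
  /26 33.131.134.0: no
  /25 101.95.28.128: no
  /0 0.0.0.0: MATCH
Selected: next-hop 120.108.118.112 via eth0 (matched /27)


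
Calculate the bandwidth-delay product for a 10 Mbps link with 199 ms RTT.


BDP = bandwidth * RTT
= 10 Mbps * 199 ms
= 10 * 1e6 * 199 / 1000 bits
= 1990000 bits
= 248750 bytes
= 242.9199 KB
BDP = 1990000 bits (248750 bytes)


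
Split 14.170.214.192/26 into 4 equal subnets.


New prefix = 26 + 2 = 28
Each subnet has 16 addresses
  14.170.214.192/28
  14.170.214.208/28
  14.170.214.224/28
  14.170.214.240/28
Subnets: 14.170.214.192/28, 14.170.214.208/28, 14.170.214.224/28, 14.170.214.240/28


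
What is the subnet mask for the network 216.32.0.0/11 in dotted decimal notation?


/11 means 11 network bits, 21 host bits
Binary: 11111111111000000000000000000000
Mask: 255.224.0.0


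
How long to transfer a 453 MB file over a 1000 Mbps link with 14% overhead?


Effective throughput = 1000 * (1 - 14/100) = 860 Mbps
File size in Mb = 453 * 8 = 3624 Mb
Time = 3624 / 860
Time = 4.214 seconds


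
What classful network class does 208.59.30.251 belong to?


First octet: 208
Binary: 11010000
110xxxxx -> Class C (192-223)
Class C, default mask 255.255.255.0 (/24)


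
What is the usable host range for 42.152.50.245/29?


Network: 42.152.50.240
Broadcast: 42.152.50.247
First usable = network + 1
Last usable = broadcast - 1
Range: 42.152.50.241 to 42.152.50.246


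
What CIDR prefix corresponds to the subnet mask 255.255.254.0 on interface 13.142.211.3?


Binary: 11111111.11111111.11111110.00000000
Count leading 1s
Prefix: /23


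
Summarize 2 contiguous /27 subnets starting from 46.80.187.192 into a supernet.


Original prefix: /27
Number of subnets: 2 = 2^1
New prefix = 27 - 1 = 26
Supernet: 46.80.187.192/26


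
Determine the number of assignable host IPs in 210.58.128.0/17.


Host bits = 32 - 17 = 15
Total addresses = 2^15 = 32768
Usable = total - 2 (network and broadcast)
Usable hosts: 32766


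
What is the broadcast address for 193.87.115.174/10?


Network: 193.64.0.0/10
Host bits = 22
Set all host bits to 1:
Broadcast: 193.127.255.255


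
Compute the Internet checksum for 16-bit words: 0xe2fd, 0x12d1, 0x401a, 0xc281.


Sum all words (with carry folding):
+ 0xe2fd = 0xe2fd
+ 0x12d1 = 0xf5ce
+ 0x401a = 0x35e9
+ 0xc281 = 0xf86a
One's complement: ~0xf86a
Checksum = 0x0795


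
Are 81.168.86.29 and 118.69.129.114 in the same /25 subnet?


Mask: 255.255.255.128
81.168.86.29 AND mask = 81.168.86.0
118.69.129.114 AND mask = 118.69.129.0
No, different subnets (81.168.86.0 vs 118.69.129.0)


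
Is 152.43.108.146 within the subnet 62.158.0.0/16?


Subnet network: 62.158.0.0
Test IP AND mask: 152.43.0.0
No, 152.43.108.146 is not in 62.158.0.0/16


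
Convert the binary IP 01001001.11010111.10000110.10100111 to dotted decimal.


01001001 = 73
11010111 = 215
10000110 = 134
10100111 = 167
IP: 73.215.134.167


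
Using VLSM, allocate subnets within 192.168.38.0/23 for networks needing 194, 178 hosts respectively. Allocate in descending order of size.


194 hosts -> /24 (254 usable): 192.168.38.0/24
178 hosts -> /24 (254 usable): 192.168.39.0/24
Allocation: 192.168.38.0/24 (194 hosts, 254 usable); 192.168.39.0/24 (178 hosts, 254 usable)


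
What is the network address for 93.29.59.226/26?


IP:   01011101.00011101.00111011.11100010
Mask: 11111111.11111111.11111111.11000000
AND operation:
Net:  01011101.00011101.00111011.11000000
Network: 93.29.59.192/26


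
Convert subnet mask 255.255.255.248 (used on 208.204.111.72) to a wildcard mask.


Subnet mask: 255.255.255.248
Wildcard = 255.255.255.255 - subnet mask
255 - 255 = 0
255 - 255 = 0
255 - 255 = 0
255 - 248 = 7
Wildcard: 0.0.0.7


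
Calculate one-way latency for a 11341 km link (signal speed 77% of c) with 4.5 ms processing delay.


Speed = 0.77 * 3e5 km/s = 231000 km/s
Propagation delay = 11341 / 231000 = 0.0491 s = 49.0952 ms
Processing delay = 4.5 ms
Total one-way latency = 53.5952 ms


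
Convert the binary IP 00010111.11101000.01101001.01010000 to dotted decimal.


00010111 = 23
11101000 = 232
01101001 = 105
01010000 = 80
IP: 23.232.105.80


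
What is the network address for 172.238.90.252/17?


IP:   10101100.11101110.01011010.11111100
Mask: 11111111.11111111.10000000.00000000
AND operation:
Net:  10101100.11101110.00000000.00000000
Network: 172.238.0.0/17


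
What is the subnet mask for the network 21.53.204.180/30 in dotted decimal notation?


/30 means 30 network bits, 2 host bits
Binary: 11111111111111111111111111111100
Mask: 255.255.255.252


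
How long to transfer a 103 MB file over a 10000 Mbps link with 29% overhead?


Effective throughput = 10000 * (1 - 29/100) = 7100 Mbps
File size in Mb = 103 * 8 = 824 Mb
Time = 824 / 7100
Time = 0.1161 seconds


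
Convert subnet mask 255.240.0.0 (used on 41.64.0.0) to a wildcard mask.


Subnet mask: 255.240.0.0
Wildcard = 255.255.255.255 - subnet mask
255 - 255 = 0
255 - 240 = 15
255 - 0 = 255
255 - 0 = 255
Wildcard: 0.15.255.255


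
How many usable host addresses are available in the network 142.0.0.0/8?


Host bits = 32 - 8 = 24
Total addresses = 2^24 = 16777216
Usable = total - 2 (network and broadcast)
Usable hosts: 16777214


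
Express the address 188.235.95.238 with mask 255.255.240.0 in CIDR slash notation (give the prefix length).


Binary: 11111111.11111111.11110000.00000000
Count leading 1s
Prefix: /20


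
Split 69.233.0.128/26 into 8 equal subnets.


New prefix = 26 + 3 = 29
Each subnet has 8 addresses
  69.233.0.128/29
  69.233.0.136/29
  69.233.0.144/29
  69.233.0.152/29
  69.233.0.160/29
  69.233.0.168/29
  69.233.0.176/29
  69.233.0.184/29
Subnets: 69.233.0.128/29, 69.233.0.136/29, 69.233.0.144/29, 69.233.0.152/29, 69.233.0.160/29, 69.233.0.168/29, 69.233.0.176/29, 69.233.0.184/29


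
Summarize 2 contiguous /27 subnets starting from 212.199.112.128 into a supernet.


Original prefix: /27
Number of subnets: 2 = 2^1
New prefix = 27 - 1 = 26
Supernet: 212.199.112.128/26


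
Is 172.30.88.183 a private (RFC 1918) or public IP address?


RFC 1918 private ranges:
  10.0.0.0/8 (10.0.0.0 - 10.255.255.255)
  172.16.0.0/12 (172.16.0.0 - 172.31.255.255)
  192.168.0.0/16 (192.168.0.0 - 192.168.255.255)
Private (in 172.16.0.0/12)


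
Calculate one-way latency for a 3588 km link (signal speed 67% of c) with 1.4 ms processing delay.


Speed = 0.67 * 3e5 km/s = 201000 km/s
Propagation delay = 3588 / 201000 = 0.0179 s = 17.8507 ms
Processing delay = 1.4 ms
Total one-way latency = 19.2507 ms


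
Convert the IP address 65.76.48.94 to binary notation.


65 = 01000001
76 = 01001100
48 = 00110000
94 = 01011110
Binary: 01000001.01001100.00110000.01011110


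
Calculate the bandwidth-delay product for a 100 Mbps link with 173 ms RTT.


BDP = bandwidth * RTT
= 100 Mbps * 173 ms
= 100 * 1e6 * 173 / 1000 bits
= 17300000 bits
= 2162500 bytes
= 2111.8164 KB
BDP = 17300000 bits (2162500 bytes)


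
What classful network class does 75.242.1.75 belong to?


First octet: 75
Binary: 01001011
0xxxxxxx -> Class A (1-126)
Class A, default mask 255.0.0.0 (/8)


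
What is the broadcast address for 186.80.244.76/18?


Network: 186.80.192.0/18
Host bits = 14
Set all host bits to 1:
Broadcast: 186.80.255.255


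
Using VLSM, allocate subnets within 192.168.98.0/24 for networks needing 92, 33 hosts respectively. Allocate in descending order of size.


92 hosts -> /25 (126 usable): 192.168.98.0/25
33 hosts -> /26 (62 usable): 192.168.98.128/26
Allocation: 192.168.98.0/25 (92 hosts, 126 usable); 192.168.98.128/26 (33 hosts, 62 usable)


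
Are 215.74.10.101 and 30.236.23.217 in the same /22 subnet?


Mask: 255.255.252.0
215.74.10.101 AND mask = 215.74.8.0
30.236.23.217 AND mask = 30.236.20.0
No, different subnets (215.74.8.0 vs 30.236.20.0)


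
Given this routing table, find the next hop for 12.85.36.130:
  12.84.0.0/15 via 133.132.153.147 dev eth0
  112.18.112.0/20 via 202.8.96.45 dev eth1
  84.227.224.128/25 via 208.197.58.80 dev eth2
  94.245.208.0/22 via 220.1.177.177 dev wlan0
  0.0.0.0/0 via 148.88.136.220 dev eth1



Longest prefix match for 12.85.36.130:
  /15 12.84.0.0: MATCH
  /20 112.18.112.0: no
  /25 84.227.224.128: no
  /22 94.245.208.0: no
  /0 0.0.0.0: MATCH
Selected: next-hop 133.132.153.147 via eth0 (matched /15)


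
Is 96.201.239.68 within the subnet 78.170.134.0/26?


Subnet network: 78.170.134.0
Test IP AND mask: 96.201.239.64
No, 96.201.239.68 is not in 78.170.134.0/26


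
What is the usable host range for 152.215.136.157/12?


Network: 152.208.0.0
Broadcast: 152.223.255.255
First usable = network + 1
Last usable = broadcast - 1
Range: 152.208.0.1 to 152.223.255.254


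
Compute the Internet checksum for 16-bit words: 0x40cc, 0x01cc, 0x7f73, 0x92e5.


Sum all words (with carry folding):
+ 0x40cc = 0x40cc
+ 0x01cc = 0x4298
+ 0x7f73 = 0xc20b
+ 0x92e5 = 0x54f1
One's complement: ~0x54f1
Checksum = 0xab0e


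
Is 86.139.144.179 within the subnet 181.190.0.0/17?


Subnet network: 181.190.0.0
Test IP AND mask: 86.139.128.0
No, 86.139.144.179 is not in 181.190.0.0/17


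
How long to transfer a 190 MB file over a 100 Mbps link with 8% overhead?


Effective throughput = 100 * (1 - 8/100) = 92 Mbps
File size in Mb = 190 * 8 = 1520 Mb
Time = 1520 / 92
Time = 16.5217 seconds


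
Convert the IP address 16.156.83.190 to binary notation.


16 = 00010000
156 = 10011100
83 = 01010011
190 = 10111110
Binary: 00010000.10011100.01010011.10111110


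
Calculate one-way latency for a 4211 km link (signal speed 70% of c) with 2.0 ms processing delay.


Speed = 0.7 * 3e5 km/s = 210000 km/s
Propagation delay = 4211 / 210000 = 0.0201 s = 20.0524 ms
Processing delay = 2.0 ms
Total one-way latency = 22.0524 ms


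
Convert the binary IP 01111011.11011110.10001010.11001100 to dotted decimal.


01111011 = 123
11011110 = 222
10001010 = 138
11001100 = 204
IP: 123.222.138.204


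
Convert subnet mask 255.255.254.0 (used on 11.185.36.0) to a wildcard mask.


Subnet mask: 255.255.254.0
Wildcard = 255.255.255.255 - subnet mask
255 - 255 = 0
255 - 255 = 0
255 - 254 = 1
255 - 0 = 255
Wildcard: 0.0.1.255


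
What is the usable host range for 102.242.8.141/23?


Network: 102.242.8.0
Broadcast: 102.242.9.255
First usable = network + 1
Last usable = broadcast - 1
Range: 102.242.8.1 to 102.242.9.254


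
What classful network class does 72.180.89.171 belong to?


First octet: 72
Binary: 01001000
0xxxxxxx -> Class A (1-126)
Class A, default mask 255.0.0.0 (/8)


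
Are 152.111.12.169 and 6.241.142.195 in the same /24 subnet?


Mask: 255.255.255.0
152.111.12.169 AND mask = 152.111.12.0
6.241.142.195 AND mask = 6.241.142.0
No, different subnets (152.111.12.0 vs 6.241.142.0)


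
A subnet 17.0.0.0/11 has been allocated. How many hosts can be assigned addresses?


Host bits = 32 - 11 = 21
Total addresses = 2^21 = 2097152
Usable = total - 2 (network and broadcast)
Usable hosts: 2097150


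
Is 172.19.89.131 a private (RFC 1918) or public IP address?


RFC 1918 private ranges:
  10.0.0.0/8 (10.0.0.0 - 10.255.255.255)
  172.16.0.0/12 (172.16.0.0 - 172.31.255.255)
  192.168.0.0/16 (192.168.0.0 - 192.168.255.255)
Private (in 172.16.0.0/12)


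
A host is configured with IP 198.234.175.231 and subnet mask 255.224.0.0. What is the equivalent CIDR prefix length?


Binary: 11111111.11100000.00000000.00000000
Count leading 1s
Prefix: /11


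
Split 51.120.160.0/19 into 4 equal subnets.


New prefix = 19 + 2 = 21
Each subnet has 2048 addresses
  51.120.160.0/21
  51.120.168.0/21
  51.120.176.0/21
  51.120.184.0/21
Subnets: 51.120.160.0/21, 51.120.168.0/21, 51.120.176.0/21, 51.120.184.0/21


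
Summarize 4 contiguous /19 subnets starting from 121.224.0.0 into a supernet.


Original prefix: /19
Number of subnets: 4 = 2^2
New prefix = 19 - 2 = 17
Supernet: 121.224.0.0/17


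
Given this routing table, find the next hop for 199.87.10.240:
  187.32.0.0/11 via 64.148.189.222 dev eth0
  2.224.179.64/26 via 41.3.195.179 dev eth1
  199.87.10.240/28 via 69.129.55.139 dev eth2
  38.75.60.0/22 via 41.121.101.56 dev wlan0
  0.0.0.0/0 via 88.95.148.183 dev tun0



Longest prefix match for 199.87.10.240:
  /11 187.32.0.0: no
  /26 2.224.179.64: no
  /28 199.87.10.240: MATCH
  /22 38.75.60.0: no
  /0 0.0.0.0: MATCH
Selected: next-hop 69.129.55.139 via eth2 (matched /28)


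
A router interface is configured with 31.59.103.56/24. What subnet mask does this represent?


/24 means 24 network bits, 8 host bits
Binary: 11111111111111111111111100000000
Mask: 255.255.255.0


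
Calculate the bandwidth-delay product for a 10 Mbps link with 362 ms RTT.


BDP = bandwidth * RTT
= 10 Mbps * 362 ms
= 10 * 1e6 * 362 / 1000 bits
= 3620000 bits
= 452500 bytes
= 441.8945 KB
BDP = 3620000 bits (452500 bytes)


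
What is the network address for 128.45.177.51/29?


IP:   10000000.00101101.10110001.00110011
Mask: 11111111.11111111.11111111.11111000
AND operation:
Net:  10000000.00101101.10110001.00110000
Network: 128.45.177.48/29


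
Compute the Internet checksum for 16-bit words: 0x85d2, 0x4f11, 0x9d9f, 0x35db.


Sum all words (with carry folding):
+ 0x85d2 = 0x85d2
+ 0x4f11 = 0xd4e3
+ 0x9d9f = 0x7283
+ 0x35db = 0xa85e
One's complement: ~0xa85e
Checksum = 0x57a1


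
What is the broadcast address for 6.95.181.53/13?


Network: 6.88.0.0/13
Host bits = 19
Set all host bits to 1:
Broadcast: 6.95.255.255


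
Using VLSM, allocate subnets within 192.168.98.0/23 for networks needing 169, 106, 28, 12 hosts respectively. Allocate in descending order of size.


169 hosts -> /24 (254 usable): 192.168.98.0/24
106 hosts -> /25 (126 usable): 192.168.99.0/25
28 hosts -> /27 (30 usable): 192.168.99.128/27
12 hosts -> /28 (14 usable): 192.168.99.160/28
Allocation: 192.168.98.0/24 (169 hosts, 254 usable); 192.168.99.0/25 (106 hosts, 126 usable); 192.168.99.128/27 (28 hosts, 30 usable); 192.168.99.160/28 (12 hosts, 14 usable)


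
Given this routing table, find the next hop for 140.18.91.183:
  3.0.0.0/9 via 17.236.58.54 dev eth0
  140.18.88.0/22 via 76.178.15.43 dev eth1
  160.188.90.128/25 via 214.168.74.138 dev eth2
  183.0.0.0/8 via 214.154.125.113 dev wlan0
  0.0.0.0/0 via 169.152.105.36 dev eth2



Longest prefix match for 140.18.91.183:
  /9 3.0.0.0: no
  /22 140.18.88.0: MATCH
  /25 160.188.90.128: no
  /8 183.0.0.0: no
  /0 0.0.0.0: MATCH
Selected: next-hop 76.178.15.43 via eth1 (matched /22)


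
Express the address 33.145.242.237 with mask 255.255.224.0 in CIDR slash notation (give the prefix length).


Binary: 11111111.11111111.11100000.00000000
Count leading 1s
Prefix: /19


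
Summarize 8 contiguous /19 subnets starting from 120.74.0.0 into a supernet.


Original prefix: /19
Number of subnets: 8 = 2^3
New prefix = 19 - 3 = 16
Supernet: 120.74.0.0/16


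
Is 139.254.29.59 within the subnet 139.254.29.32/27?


Subnet network: 139.254.29.32
Test IP AND mask: 139.254.29.32
Yes, 139.254.29.59 is in 139.254.29.32/27


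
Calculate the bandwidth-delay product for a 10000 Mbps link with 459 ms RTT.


BDP = bandwidth * RTT
= 10000 Mbps * 459 ms
= 10000 * 1e6 * 459 / 1000 bits
= 4590000000 bits
= 573750000 bytes
= 560302.7344 KB
BDP = 4590000000 bits (573750000 bytes)


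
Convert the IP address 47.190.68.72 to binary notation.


47 = 00101111
190 = 10111110
68 = 01000100
72 = 01001000
Binary: 00101111.10111110.01000100.01001000


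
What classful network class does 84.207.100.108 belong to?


First octet: 84
Binary: 01010100
0xxxxxxx -> Class A (1-126)
Class A, default mask 255.0.0.0 (/8)


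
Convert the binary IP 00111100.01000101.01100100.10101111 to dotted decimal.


00111100 = 60
01000101 = 69
01100100 = 100
10101111 = 175
IP: 60.69.100.175


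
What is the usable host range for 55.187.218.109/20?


Network: 55.187.208.0
Broadcast: 55.187.223.255
First usable = network + 1
Last usable = broadcast - 1
Range: 55.187.208.1 to 55.187.223.254


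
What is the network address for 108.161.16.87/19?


IP:   01101100.10100001.00010000.01010111
Mask: 11111111.11111111.11100000.00000000
AND operation:
Net:  01101100.10100001.00000000.00000000
Network: 108.161.0.0/19


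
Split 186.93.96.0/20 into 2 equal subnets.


New prefix = 20 + 1 = 21
Each subnet has 2048 addresses
  186.93.96.0/21
  186.93.104.0/21
Subnets: 186.93.96.0/21, 186.93.104.0/21


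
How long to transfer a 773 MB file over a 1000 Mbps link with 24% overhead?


Effective throughput = 1000 * (1 - 24/100) = 760 Mbps
File size in Mb = 773 * 8 = 6184 Mb
Time = 6184 / 760
Time = 8.1368 seconds


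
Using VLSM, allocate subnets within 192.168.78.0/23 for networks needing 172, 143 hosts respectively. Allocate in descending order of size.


172 hosts -> /24 (254 usable): 192.168.78.0/24
143 hosts -> /24 (254 usable): 192.168.79.0/24
Allocation: 192.168.78.0/24 (172 hosts, 254 usable); 192.168.79.0/24 (143 hosts, 254 usable)


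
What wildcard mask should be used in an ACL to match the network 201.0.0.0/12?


Subnet mask: 255.240.0.0
Wildcard = 255.255.255.255 - subnet mask
255 - 255 = 0
255 - 240 = 15
255 - 0 = 255
255 - 0 = 255
Wildcard: 0.15.255.255


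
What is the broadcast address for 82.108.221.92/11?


Network: 82.96.0.0/11
Host bits = 21
Set all host bits to 1:
Broadcast: 82.127.255.255


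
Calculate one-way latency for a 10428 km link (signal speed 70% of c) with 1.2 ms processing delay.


Speed = 0.7 * 3e5 km/s = 210000 km/s
Propagation delay = 10428 / 210000 = 0.0497 s = 49.6571 ms
Processing delay = 1.2 ms
Total one-way latency = 50.8571 ms


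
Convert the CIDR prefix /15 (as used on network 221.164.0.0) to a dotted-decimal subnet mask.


/15 means 15 network bits, 17 host bits
Binary: 11111111111111100000000000000000
Mask: 255.254.0.0


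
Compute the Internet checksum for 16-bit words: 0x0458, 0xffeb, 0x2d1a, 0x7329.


Sum all words (with carry folding):
+ 0x0458 = 0x0458
+ 0xffeb = 0x0444
+ 0x2d1a = 0x315e
+ 0x7329 = 0xa487
One's complement: ~0xa487
Checksum = 0x5b78


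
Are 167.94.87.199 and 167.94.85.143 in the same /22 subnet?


Mask: 255.255.252.0
167.94.87.199 AND mask = 167.94.84.0
167.94.85.143 AND mask = 167.94.84.0
Yes, same subnet (167.94.84.0)


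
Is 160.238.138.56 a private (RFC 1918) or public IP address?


RFC 1918 private ranges:
  10.0.0.0/8 (10.0.0.0 - 10.255.255.255)
  172.16.0.0/12 (172.16.0.0 - 172.31.255.255)
  192.168.0.0/16 (192.168.0.0 - 192.168.255.255)
Public (not in any RFC 1918 range)


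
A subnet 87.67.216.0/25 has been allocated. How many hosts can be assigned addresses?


Host bits = 32 - 25 = 7
Total addresses = 2^7 = 128
Usable = total - 2 (network and broadcast)
Usable hosts: 126


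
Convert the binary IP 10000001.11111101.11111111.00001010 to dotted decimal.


10000001 = 129
11111101 = 253
11111111 = 255
00001010 = 10
IP: 129.253.255.10


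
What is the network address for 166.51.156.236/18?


IP:   10100110.00110011.10011100.11101100
Mask: 11111111.11111111.11000000.00000000
AND operation:
Net:  10100110.00110011.10000000.00000000
Network: 166.51.128.0/18


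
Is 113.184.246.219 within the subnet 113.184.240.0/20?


Subnet network: 113.184.240.0
Test IP AND mask: 113.184.240.0
Yes, 113.184.246.219 is in 113.184.240.0/20


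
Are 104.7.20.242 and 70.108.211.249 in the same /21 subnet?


Mask: 255.255.248.0
104.7.20.242 AND mask = 104.7.16.0
70.108.211.249 AND mask = 70.108.208.0
No, different subnets (104.7.16.0 vs 70.108.208.0)


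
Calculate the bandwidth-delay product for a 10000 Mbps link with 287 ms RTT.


BDP = bandwidth * RTT
= 10000 Mbps * 287 ms
= 10000 * 1e6 * 287 / 1000 bits
= 2870000000 bits
= 358750000 bytes
= 350341.7969 KB
BDP = 2870000000 bits (358750000 bytes)


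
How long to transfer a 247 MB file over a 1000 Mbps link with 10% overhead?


Effective throughput = 1000 * (1 - 10/100) = 900 Mbps
File size in Mb = 247 * 8 = 1976 Mb
Time = 1976 / 900
Time = 2.1956 seconds


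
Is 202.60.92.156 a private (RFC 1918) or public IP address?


RFC 1918 private ranges:
  10.0.0.0/8 (10.0.0.0 - 10.255.255.255)
  172.16.0.0/12 (172.16.0.0 - 172.31.255.255)
  192.168.0.0/16 (192.168.0.0 - 192.168.255.255)
Public (not in any RFC 1918 range)


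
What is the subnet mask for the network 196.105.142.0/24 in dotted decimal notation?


/24 means 24 network bits, 8 host bits
Binary: 11111111111111111111111100000000
Mask: 255.255.255.0


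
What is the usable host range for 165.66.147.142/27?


Network: 165.66.147.128
Broadcast: 165.66.147.159
First usable = network + 1
Last usable = broadcast - 1
Range: 165.66.147.129 to 165.66.147.158


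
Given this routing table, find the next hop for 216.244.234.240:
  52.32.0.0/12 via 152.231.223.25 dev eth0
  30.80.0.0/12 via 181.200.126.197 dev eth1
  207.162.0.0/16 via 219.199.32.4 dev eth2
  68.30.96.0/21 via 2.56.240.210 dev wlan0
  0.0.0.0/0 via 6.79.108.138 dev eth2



Longest prefix match for 216.244.234.240:
  /12 52.32.0.0: no
  /12 30.80.0.0: no
  /16 207.162.0.0: no
  /21 68.30.96.0: no
  /0 0.0.0.0: MATCH
Selected: next-hop 6.79.108.138 via eth2 (matched /0)


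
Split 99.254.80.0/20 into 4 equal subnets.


New prefix = 20 + 2 = 22
Each subnet has 1024 addresses
  99.254.80.0/22
  99.254.84.0/22
  99.254.88.0/22
  99.254.92.0/22
Subnets: 99.254.80.0/22, 99.254.84.0/22, 99.254.88.0/22, 99.254.92.0/22


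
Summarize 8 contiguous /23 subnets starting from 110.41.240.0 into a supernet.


Original prefix: /23
Number of subnets: 8 = 2^3
New prefix = 23 - 3 = 20
Supernet: 110.41.240.0/20


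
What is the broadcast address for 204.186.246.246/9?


Network: 204.128.0.0/9
Host bits = 23
Set all host bits to 1:
Broadcast: 204.255.255.255


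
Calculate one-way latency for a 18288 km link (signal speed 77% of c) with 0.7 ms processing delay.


Speed = 0.77 * 3e5 km/s = 231000 km/s
Propagation delay = 18288 / 231000 = 0.0792 s = 79.1688 ms
Processing delay = 0.7 ms
Total one-way latency = 79.8688 ms


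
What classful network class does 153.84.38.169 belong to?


First octet: 153
Binary: 10011001
10xxxxxx -> Class B (128-191)
Class B, default mask 255.255.0.0 (/16)


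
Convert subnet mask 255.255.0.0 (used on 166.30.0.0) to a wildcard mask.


Subnet mask: 255.255.0.0
Wildcard = 255.255.255.255 - subnet mask
255 - 255 = 0
255 - 255 = 0
255 - 0 = 255
255 - 0 = 255
Wildcard: 0.0.255.255


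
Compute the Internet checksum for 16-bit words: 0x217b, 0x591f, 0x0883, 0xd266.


Sum all words (with carry folding):
+ 0x217b = 0x217b
+ 0x591f = 0x7a9a
+ 0x0883 = 0x831d
+ 0xd266 = 0x5584
One's complement: ~0x5584
Checksum = 0xaa7b


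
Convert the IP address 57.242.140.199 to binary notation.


57 = 00111001
242 = 11110010
140 = 10001100
199 = 11000111
Binary: 00111001.11110010.10001100.11000111


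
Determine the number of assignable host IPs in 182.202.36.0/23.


Host bits = 32 - 23 = 9
Total addresses = 2^9 = 512
Usable = total - 2 (network and broadcast)
Usable hosts: 510


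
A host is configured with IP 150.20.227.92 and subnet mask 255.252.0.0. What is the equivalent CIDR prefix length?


Binary: 11111111.11111100.00000000.00000000
Count leading 1s
Prefix: /14


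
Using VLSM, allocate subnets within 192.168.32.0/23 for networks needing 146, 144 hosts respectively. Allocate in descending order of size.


146 hosts -> /24 (254 usable): 192.168.32.0/24
144 hosts -> /24 (254 usable): 192.168.33.0/24
Allocation: 192.168.32.0/24 (146 hosts, 254 usable); 192.168.33.0/24 (144 hosts, 254 usable)


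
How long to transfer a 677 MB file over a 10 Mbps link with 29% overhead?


Effective throughput = 10 * (1 - 29/100) = 7.1 Mbps
File size in Mb = 677 * 8 = 5416 Mb
Time = 5416 / 7.1
Time = 762.8169 seconds


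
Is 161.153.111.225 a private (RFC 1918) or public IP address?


RFC 1918 private ranges:
  10.0.0.0/8 (10.0.0.0 - 10.255.255.255)
  172.16.0.0/12 (172.16.0.0 - 172.31.255.255)
  192.168.0.0/16 (192.168.0.0 - 192.168.255.255)
Public (not in any RFC 1918 range)


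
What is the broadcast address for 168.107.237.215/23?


Network: 168.107.236.0/23
Host bits = 9
Set all host bits to 1:
Broadcast: 168.107.237.255


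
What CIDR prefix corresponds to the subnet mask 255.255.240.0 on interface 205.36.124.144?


Binary: 11111111.11111111.11110000.00000000
Count leading 1s
Prefix: /20


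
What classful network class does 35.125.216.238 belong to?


First octet: 35
Binary: 00100011
0xxxxxxx -> Class A (1-126)
Class A, default mask 255.0.0.0 (/8)


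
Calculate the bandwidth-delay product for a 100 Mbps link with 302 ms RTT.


BDP = bandwidth * RTT
= 100 Mbps * 302 ms
= 100 * 1e6 * 302 / 1000 bits
= 30200000 bits
= 3775000 bytes
= 3686.5234 KB
BDP = 30200000 bits (3775000 bytes)


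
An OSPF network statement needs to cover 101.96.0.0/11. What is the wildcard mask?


Subnet mask: 255.224.0.0
Wildcard = 255.255.255.255 - subnet mask
255 - 255 = 0
255 - 224 = 31
255 - 0 = 255
255 - 0 = 255
Wildcard: 0.31.255.255


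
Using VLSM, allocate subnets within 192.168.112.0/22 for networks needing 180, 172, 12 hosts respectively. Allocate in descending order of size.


180 hosts -> /24 (254 usable): 192.168.112.0/24
172 hosts -> /24 (254 usable): 192.168.113.0/24
12 hosts -> /28 (14 usable): 192.168.114.0/28
Allocation: 192.168.112.0/24 (180 hosts, 254 usable); 192.168.113.0/24 (172 hosts, 254 usable); 192.168.114.0/28 (12 hosts, 14 usable)


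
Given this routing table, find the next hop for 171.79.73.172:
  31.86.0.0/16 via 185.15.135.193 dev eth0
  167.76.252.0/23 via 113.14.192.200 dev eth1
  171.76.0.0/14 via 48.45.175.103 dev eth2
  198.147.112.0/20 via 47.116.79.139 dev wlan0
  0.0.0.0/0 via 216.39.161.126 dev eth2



Longest prefix match for 171.79.73.172:
  /16 31.86.0.0: no
  /23 167.76.252.0: no
  /14 171.76.0.0: MATCH
  /20 198.147.112.0: no
  /0 0.0.0.0: MATCH
Selected: next-hop 48.45.175.103 via eth2 (matched /14)


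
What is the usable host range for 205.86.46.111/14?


Network: 205.84.0.0
Broadcast: 205.87.255.255
First usable = network + 1
Last usable = broadcast - 1
Range: 205.84.0.1 to 205.87.255.254


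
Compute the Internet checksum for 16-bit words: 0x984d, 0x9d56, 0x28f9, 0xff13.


Sum all words (with carry folding):
+ 0x984d = 0x984d
+ 0x9d56 = 0x35a4
+ 0x28f9 = 0x5e9d
+ 0xff13 = 0x5db1
One's complement: ~0x5db1
Checksum = 0xa24e


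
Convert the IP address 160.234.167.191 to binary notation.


160 = 10100000
234 = 11101010
167 = 10100111
191 = 10111111
Binary: 10100000.11101010.10100111.10111111


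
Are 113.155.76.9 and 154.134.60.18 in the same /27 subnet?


Mask: 255.255.255.224
113.155.76.9 AND mask = 113.155.76.0
154.134.60.18 AND mask = 154.134.60.0
No, different subnets (113.155.76.0 vs 154.134.60.0)


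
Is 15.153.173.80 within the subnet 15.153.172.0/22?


Subnet network: 15.153.172.0
Test IP AND mask: 15.153.172.0
Yes, 15.153.173.80 is in 15.153.172.0/22


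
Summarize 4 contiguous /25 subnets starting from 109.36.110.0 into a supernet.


Original prefix: /25
Number of subnets: 4 = 2^2
New prefix = 25 - 2 = 23
Supernet: 109.36.110.0/23


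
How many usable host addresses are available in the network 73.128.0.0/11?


Host bits = 32 - 11 = 21
Total addresses = 2^21 = 2097152
Usable = total - 2 (network and broadcast)
Usable hosts: 2097150


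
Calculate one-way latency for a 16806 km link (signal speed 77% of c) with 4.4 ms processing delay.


Speed = 0.77 * 3e5 km/s = 231000 km/s
Propagation delay = 16806 / 231000 = 0.0728 s = 72.7532 ms
Processing delay = 4.4 ms
Total one-way latency = 77.1532 ms


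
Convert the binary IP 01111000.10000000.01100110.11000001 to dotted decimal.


01111000 = 120
10000000 = 128
01100110 = 102
11000001 = 193
IP: 120.128.102.193


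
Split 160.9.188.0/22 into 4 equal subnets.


New prefix = 22 + 2 = 24
Each subnet has 256 addresses
  160.9.188.0/24
  160.9.189.0/24
  160.9.190.0/24
  160.9.191.0/24
Subnets: 160.9.188.0/24, 160.9.189.0/24, 160.9.190.0/24, 160.9.191.0/24


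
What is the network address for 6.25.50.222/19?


IP:   00000110.00011001.00110010.11011110
Mask: 11111111.11111111.11100000.00000000
AND operation:
Net:  00000110.00011001.00100000.00000000
Network: 6.25.32.0/19


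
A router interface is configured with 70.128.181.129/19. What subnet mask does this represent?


/19 means 19 network bits, 13 host bits
Binary: 11111111111111111110000000000000
Mask: 255.255.224.0
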